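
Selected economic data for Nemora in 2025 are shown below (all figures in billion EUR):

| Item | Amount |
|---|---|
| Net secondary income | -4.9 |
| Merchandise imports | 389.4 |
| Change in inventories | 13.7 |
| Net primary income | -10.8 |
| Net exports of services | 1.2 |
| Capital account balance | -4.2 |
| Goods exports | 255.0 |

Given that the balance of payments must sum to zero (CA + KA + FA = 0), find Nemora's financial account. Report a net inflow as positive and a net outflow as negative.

153.1

Goods balance = 255.0 - 389.4 = -134.4
Services balance = 1.2
Trade balance (goods + services) = -134.4 + 1.2 = -133.2
Net primary income = -10.8
Net secondary income = -4.9
Current account = -133.2 + (-10.8) + (-4.9) = -148.9
Financial account = -(-148.9 + (-4.2)) = 153.1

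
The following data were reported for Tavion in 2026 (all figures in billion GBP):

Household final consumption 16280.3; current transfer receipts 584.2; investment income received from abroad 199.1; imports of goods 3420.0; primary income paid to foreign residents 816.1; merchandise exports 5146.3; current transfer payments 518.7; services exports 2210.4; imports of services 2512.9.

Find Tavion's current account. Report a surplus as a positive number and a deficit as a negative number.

872.3

Goods balance = 5146.3 - 3420.0 = 1726.3
Services balance = 2210.4 - 2512.9 = -302.5
Trade balance (goods + services) = 1726.3 + (-302.5) = 1423.8
Net primary income = 199.1 - 816.1 = -617.0
Net secondary income = 584.2 - 518.7 = 65.5
Current account = 1423.8 + (-617.0) + 65.5 = 872.3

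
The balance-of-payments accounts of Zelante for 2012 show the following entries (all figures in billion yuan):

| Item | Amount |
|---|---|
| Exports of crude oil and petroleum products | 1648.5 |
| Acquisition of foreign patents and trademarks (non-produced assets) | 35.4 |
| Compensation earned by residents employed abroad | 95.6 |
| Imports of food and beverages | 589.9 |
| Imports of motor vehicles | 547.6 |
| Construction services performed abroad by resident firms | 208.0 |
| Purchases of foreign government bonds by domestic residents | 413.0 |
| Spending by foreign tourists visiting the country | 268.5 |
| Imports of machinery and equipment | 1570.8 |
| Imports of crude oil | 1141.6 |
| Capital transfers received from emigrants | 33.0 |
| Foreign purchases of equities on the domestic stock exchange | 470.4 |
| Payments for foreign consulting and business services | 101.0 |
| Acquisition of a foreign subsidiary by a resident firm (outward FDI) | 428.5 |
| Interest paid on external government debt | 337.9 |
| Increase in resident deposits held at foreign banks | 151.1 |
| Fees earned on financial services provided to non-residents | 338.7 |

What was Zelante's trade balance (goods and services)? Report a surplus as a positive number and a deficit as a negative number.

Goods: -1570.8 - 1141.6 - 547.6 - 589.9 + 1648.5 = -2201.4
Services: 208.0 + 338.7 - 101.0 + 268.5 = 714.2
Trade balance = -2201.4 + 714.2 = -1487.2
(Excluded from the trade balance — capital account: acquisition of foreign patents and trademarks (non-produced assets) 35.4, capital transfers received from emigrants 33.0; primary income: compensation earned by residents employed abroad 95.6, interest paid on external government debt 337.9; financial account: purchases of foreign government bonds by domestic residents 413.0, foreign purchases of equities on the domestic stock exchange 470.4, acquisition of a foreign subsidiary by a resident firm (outward FDI) 428.5, increase in resident deposits held at foreign banks 151.1.)

-1487.2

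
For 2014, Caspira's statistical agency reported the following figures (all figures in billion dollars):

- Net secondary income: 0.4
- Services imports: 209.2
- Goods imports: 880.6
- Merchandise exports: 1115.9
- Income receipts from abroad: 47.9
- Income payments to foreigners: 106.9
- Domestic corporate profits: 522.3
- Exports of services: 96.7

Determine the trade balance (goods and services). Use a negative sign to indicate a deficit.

Goods balance = 1115.9 - 880.6 = 235.3
Services balance = 96.7 - 209.2 = -112.5
Trade balance (goods + services) = 235.3 + (-112.5) = 122.8

122.8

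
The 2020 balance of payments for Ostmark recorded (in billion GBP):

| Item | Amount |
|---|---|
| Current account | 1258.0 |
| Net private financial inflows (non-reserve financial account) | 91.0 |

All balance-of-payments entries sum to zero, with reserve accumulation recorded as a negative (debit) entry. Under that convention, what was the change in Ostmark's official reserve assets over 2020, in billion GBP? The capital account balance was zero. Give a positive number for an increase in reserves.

1349.0

Official reserve transactions balance = -(1258.0 + 91.0) = -1349.0
An accumulation of reserves is recorded as a debit (negative entry), so the change in the stock of reserves is the negative of that balance.
Change in official reserves = -(-1349.0) = 1349.0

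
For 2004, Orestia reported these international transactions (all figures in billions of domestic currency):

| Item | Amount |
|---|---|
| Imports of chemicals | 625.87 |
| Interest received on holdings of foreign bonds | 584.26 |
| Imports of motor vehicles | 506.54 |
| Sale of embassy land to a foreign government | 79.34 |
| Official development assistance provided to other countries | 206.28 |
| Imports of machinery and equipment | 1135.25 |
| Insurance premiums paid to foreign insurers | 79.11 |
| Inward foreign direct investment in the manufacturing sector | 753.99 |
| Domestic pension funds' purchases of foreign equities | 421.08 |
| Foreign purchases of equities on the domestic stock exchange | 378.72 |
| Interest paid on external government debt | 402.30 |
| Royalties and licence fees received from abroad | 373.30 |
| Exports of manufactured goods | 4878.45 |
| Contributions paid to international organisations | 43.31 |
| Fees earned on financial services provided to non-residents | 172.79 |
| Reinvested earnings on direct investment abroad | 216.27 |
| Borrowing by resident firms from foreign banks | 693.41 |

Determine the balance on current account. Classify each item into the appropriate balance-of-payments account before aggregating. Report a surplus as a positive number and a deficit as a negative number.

3226.41

Goods: -625.87 + 4878.45 - 1135.25 - 506.54 = 2610.79
Services: 373.30 - 79.11 + 172.79 = 466.98
Primary income: 216.27 - 402.30 + 584.26 = 398.23
Secondary income: -43.31 - 206.28 = -249.59
Current account = 2610.79 + 466.98 + 398.23 + (-249.59) = 3226.41
(Excluded from the current account — capital account: sale of embassy land to a foreign government 79.34; financial account: inward foreign direct investment in the manufacturing sector 753.99, domestic pension funds' purchases of foreign equities 421.08, foreign purchases of equities on the domestic stock exchange 378.72, borrowing by resident firms from foreign banks 693.41.)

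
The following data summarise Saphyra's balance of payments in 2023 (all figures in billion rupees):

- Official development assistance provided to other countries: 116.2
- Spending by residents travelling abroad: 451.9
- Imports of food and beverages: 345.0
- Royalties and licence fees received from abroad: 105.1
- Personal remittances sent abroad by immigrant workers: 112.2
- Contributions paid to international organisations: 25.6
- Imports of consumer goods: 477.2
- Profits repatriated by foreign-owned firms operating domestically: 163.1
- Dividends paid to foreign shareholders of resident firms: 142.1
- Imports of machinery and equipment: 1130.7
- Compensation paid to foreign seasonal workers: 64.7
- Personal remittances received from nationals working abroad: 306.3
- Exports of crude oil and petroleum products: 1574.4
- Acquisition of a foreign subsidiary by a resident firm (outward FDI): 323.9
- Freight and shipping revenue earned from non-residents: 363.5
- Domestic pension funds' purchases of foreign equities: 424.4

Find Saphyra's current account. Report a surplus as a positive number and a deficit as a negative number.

-679.4

Goods: 1574.4 - 1130.7 - 477.2 - 345.0 = -378.5
Services: 363.5 - 451.9 + 105.1 = 16.7
Primary income: -64.7 - 163.1 - 142.1 = -369.9
Secondary income: -116.2 + 306.3 - 112.2 - 25.6 = 52.3
Current account = (-378.5) + 16.7 + (-369.9) + 52.3 = -679.4
(Excluded from the current account — financial account: acquisition of a foreign subsidiary by a resident firm (outward FDI) 323.9, domestic pension funds' purchases of foreign equities 424.4.)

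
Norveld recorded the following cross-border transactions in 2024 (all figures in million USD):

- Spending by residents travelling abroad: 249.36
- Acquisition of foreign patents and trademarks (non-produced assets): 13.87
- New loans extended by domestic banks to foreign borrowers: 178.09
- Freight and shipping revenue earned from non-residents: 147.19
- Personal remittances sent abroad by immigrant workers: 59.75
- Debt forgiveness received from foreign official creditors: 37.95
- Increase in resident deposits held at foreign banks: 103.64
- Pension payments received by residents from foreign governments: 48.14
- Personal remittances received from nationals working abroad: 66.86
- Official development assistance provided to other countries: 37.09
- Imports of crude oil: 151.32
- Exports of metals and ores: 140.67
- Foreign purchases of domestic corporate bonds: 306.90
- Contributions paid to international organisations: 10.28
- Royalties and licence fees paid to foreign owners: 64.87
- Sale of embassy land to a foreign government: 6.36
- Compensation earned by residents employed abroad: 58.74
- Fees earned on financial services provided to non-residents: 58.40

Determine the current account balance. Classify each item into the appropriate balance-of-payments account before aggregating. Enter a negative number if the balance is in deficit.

-52.67

Goods: -151.32 + 140.67 = -10.65
Services: 147.19 - 249.36 - 64.87 + 58.40 = -108.64
Primary income: 58.74
Secondary income: -10.28 - 59.75 + 48.14 - 37.09 + 66.86 = 7.88
Current account = (-10.65) + (-108.64) + 58.74 + 7.88 = -52.67
(Excluded from the current account — capital account: acquisition of foreign patents and trademarks (non-produced assets) 13.87, debt forgiveness received from foreign official creditors 37.95, sale of embassy land to a foreign government 6.36; financial account: new loans extended by domestic banks to foreign borrowers 178.09, increase in resident deposits held at foreign banks 103.64, foreign purchases of domestic corporate bonds 306.90.)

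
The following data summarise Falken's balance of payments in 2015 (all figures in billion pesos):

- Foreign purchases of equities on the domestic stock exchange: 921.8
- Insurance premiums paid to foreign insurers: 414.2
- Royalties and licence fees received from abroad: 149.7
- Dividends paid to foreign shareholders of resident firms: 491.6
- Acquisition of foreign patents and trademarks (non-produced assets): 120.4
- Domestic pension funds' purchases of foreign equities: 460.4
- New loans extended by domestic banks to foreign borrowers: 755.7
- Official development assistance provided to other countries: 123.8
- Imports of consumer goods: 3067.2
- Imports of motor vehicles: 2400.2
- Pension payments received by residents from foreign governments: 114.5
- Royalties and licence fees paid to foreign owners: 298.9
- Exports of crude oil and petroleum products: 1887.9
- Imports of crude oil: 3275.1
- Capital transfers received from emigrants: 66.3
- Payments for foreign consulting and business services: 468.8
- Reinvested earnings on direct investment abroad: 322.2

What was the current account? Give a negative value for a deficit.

-8065.5

Goods: 1887.9 - 3275.1 - 3067.2 - 2400.2 = -6854.6
Services: -468.8 - 298.9 - 414.2 + 149.7 = -1032.2
Primary income: 322.2 - 491.6 = -169.4
Secondary income: 114.5 - 123.8 = -9.3
Current account = (-6854.6) + (-1032.2) + (-169.4) + (-9.3) = -8065.5
(Excluded from the current account — financial account: foreign purchases of equities on the domestic stock exchange 921.8, domestic pension funds' purchases of foreign equities 460.4, new loans extended by domestic banks to foreign borrowers 755.7; capital account: acquisition of foreign patents and trademarks (non-produced assets) 120.4, capital transfers received from emigrants 66.3.)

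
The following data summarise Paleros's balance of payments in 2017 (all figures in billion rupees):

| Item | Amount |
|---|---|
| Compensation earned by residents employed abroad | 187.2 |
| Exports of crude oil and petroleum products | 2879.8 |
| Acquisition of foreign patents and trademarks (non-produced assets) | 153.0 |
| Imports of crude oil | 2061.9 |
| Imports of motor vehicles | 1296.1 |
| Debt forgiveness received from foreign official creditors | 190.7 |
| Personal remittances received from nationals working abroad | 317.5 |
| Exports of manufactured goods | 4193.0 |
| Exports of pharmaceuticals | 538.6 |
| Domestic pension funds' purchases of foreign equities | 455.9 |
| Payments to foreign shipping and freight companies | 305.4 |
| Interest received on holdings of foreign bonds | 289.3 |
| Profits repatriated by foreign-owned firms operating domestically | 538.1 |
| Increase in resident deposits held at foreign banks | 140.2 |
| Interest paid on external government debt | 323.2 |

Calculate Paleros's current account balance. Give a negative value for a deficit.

Goods: 538.6 - 1296.1 + 4193.0 - 2061.9 + 2879.8 = 4253.4
Services: -305.4
Primary income: -538.1 + 187.2 + 289.3 - 323.2 = -384.8
Secondary income: 317.5
Current account = 4253.4 + (-305.4) + (-384.8) + 317.5 = 3880.7
(Excluded from the current account — capital account: acquisition of foreign patents and trademarks (non-produced assets) 153.0, debt forgiveness received from foreign official creditors 190.7; financial account: domestic pension funds' purchases of foreign equities 455.9, increase in resident deposits held at foreign banks 140.2.)

3880.7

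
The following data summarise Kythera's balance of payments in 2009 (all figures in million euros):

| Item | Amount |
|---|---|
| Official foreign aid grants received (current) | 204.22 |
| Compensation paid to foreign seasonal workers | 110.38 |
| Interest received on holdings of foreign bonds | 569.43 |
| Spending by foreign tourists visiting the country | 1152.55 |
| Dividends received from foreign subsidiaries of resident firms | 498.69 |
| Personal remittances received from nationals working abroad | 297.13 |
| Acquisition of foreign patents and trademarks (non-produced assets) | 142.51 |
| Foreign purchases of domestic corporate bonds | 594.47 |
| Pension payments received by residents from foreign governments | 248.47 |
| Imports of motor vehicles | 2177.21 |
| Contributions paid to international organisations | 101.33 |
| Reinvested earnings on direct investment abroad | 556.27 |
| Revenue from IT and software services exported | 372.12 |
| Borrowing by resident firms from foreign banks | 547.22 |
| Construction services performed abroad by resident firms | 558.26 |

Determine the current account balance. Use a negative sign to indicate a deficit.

2068.22

Goods: -2177.21
Services: 372.12 + 558.26 + 1152.55 = 2082.93
Primary income: 556.27 - 110.38 + 569.43 + 498.69 = 1514.01
Secondary income: -101.33 + 297.13 + 248.47 + 204.22 = 648.49
Current account = (-2177.21) + 2082.93 + 1514.01 + 648.49 = 2068.22
(Excluded from the current account — capital account: acquisition of foreign patents and trademarks (non-produced assets) 142.51; financial account: foreign purchases of domestic corporate bonds 594.47, borrowing by resident firms from foreign banks 547.22.)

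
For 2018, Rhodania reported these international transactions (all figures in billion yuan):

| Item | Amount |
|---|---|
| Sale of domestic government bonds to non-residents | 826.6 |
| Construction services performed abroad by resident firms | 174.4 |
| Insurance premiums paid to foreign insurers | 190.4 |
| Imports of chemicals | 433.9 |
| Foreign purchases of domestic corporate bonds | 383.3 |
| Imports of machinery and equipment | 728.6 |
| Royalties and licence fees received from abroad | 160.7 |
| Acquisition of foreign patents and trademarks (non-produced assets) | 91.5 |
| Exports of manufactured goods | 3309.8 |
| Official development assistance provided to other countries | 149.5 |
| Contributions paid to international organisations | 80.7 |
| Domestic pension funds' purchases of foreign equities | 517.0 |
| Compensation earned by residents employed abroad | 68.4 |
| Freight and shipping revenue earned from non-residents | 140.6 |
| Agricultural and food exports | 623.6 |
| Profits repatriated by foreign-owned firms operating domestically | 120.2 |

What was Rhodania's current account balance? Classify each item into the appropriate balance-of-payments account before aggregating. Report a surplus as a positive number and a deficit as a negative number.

Goods: -433.9 + 3309.8 + 623.6 - 728.6 = 2770.9
Services: 174.4 - 190.4 + 160.7 + 140.6 = 285.3
Primary income: -120.2 + 68.4 = -51.8
Secondary income: -149.5 - 80.7 = -230.2
Current account = 2770.9 + 285.3 + (-51.8) + (-230.2) = 2774.2
(Excluded from the current account — financial account: sale of domestic government bonds to non-residents 826.6, foreign purchases of domestic corporate bonds 383.3, domestic pension funds' purchases of foreign equities 517.0; capital account: acquisition of foreign patents and trademarks (non-produced assets) 91.5.)

2774.2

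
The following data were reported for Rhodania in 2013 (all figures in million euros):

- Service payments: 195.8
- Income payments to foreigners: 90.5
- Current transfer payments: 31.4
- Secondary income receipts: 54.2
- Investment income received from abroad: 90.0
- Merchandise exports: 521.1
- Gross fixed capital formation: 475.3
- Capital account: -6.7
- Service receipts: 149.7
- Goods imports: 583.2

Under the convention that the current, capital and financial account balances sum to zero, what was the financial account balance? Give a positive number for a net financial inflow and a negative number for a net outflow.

92.6

Goods balance = 521.1 - 583.2 = -62.1
Services balance = 149.7 - 195.8 = -46.1
Trade balance (goods + services) = -62.1 + (-46.1) = -108.2
Net primary income = 90.0 - 90.5 = -0.5
Net secondary income = 54.2 - 31.4 = 22.8
Current account = -108.2 + (-0.5) + 22.8 = -85.9
Financial account = -(-85.9 + (-6.7)) = 92.6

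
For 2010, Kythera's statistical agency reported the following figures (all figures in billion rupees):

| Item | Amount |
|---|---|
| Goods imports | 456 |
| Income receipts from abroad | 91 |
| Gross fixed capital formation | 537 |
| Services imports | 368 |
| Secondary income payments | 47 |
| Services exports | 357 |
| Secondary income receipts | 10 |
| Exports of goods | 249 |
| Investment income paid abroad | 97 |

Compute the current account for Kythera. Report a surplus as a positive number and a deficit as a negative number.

Goods balance = 249 - 456 = -207
Services balance = 357 - 368 = -11
Trade balance (goods + services) = -207 + (-11) = -218
Net primary income = 91 - 97 = -6
Net secondary income = 10 - 47 = -37
Current account = -218 + (-6) + (-37) = -261

-261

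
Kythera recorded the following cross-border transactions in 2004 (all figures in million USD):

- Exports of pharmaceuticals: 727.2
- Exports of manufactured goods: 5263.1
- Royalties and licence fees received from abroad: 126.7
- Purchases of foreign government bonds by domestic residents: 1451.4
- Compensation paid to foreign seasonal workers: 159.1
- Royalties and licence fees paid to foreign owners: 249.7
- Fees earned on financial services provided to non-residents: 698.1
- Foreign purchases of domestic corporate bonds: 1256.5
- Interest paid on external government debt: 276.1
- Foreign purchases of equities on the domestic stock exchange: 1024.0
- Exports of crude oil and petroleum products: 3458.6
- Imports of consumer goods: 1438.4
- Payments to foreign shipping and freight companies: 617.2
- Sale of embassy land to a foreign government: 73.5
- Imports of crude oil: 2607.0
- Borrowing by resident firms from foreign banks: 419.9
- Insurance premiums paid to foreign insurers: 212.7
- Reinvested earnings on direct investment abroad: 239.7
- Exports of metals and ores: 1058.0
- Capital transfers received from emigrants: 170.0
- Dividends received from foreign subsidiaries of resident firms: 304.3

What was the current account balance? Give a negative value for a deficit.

Goods: 1058.0 - 2607.0 - 1438.4 + 727.2 + 5263.1 + 3458.6 = 6461.5
Services: -617.2 + 698.1 - 249.7 + 126.7 - 212.7 = -254.8
Primary income: -276.1 + 304.3 - 159.1 + 239.7 = 108.8
Current account = 6461.5 + (-254.8) + 108.8 = 6315.5
(Excluded from the current account — financial account: purchases of foreign government bonds by domestic residents 1451.4, foreign purchases of domestic corporate bonds 1256.5, foreign purchases of equities on the domestic stock exchange 1024.0, borrowing by resident firms from foreign banks 419.9; capital account: sale of embassy land to a foreign government 73.5, capital transfers received from emigrants 170.0.)

6315.5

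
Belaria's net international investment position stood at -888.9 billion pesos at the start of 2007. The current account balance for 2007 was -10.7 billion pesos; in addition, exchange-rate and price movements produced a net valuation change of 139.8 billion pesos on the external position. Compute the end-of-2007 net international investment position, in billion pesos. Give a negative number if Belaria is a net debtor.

Change in NIIP = current account + net valuation change = -10.7 + 139.8 = 129.1
End-of-year NIIP = -888.9 + 129.1 = -759.8

-759.8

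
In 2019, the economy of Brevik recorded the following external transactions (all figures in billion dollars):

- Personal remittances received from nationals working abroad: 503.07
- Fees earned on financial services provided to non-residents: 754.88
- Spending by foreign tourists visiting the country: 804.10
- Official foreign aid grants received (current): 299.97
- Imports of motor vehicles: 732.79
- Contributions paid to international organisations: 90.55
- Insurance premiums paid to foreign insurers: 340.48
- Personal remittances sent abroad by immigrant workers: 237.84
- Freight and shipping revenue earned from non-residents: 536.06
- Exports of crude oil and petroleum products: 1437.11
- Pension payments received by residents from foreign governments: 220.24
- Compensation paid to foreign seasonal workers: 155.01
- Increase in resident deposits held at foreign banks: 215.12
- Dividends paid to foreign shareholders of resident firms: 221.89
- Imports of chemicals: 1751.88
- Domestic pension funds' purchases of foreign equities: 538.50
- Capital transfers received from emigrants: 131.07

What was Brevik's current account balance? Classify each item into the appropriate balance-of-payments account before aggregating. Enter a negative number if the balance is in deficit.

Goods: -1751.88 + 1437.11 - 732.79 = -1047.56
Services: -340.48 + 804.10 + 754.88 + 536.06 = 1754.56
Primary income: -221.89 - 155.01 = -376.90
Secondary income: 220.24 - 90.55 + 503.07 - 237.84 + 299.97 = 694.89
Current account = (-1047.56) + 1754.56 + (-376.90) + 694.89 = 1024.99
(Excluded from the current account — financial account: increase in resident deposits held at foreign banks 215.12, domestic pension funds' purchases of foreign equities 538.50; capital account: capital transfers received from emigrants 131.07.)

1024.99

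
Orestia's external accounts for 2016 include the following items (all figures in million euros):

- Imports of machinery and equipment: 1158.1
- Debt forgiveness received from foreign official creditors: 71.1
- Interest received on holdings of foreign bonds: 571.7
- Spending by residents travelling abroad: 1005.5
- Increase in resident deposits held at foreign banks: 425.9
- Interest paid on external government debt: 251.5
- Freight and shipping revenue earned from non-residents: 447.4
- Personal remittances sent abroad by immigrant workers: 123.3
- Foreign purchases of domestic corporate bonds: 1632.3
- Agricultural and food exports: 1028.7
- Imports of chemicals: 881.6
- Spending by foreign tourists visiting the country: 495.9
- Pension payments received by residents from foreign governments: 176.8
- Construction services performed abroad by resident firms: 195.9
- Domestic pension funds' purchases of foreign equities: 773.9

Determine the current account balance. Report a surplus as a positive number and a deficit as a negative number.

Goods: -1158.1 - 881.6 + 1028.7 = -1011.0
Services: 195.9 - 1005.5 + 447.4 + 495.9 = 133.7
Primary income: 571.7 - 251.5 = 320.2
Secondary income: 176.8 - 123.3 = 53.5
Current account = (-1011.0) + 133.7 + 320.2 + 53.5 = -503.6
(Excluded from the current account — capital account: debt forgiveness received from foreign official creditors 71.1; financial account: increase in resident deposits held at foreign banks 425.9, foreign purchases of domestic corporate bonds 1632.3, domestic pension funds' purchases of foreign equities 773.9.)

-503.6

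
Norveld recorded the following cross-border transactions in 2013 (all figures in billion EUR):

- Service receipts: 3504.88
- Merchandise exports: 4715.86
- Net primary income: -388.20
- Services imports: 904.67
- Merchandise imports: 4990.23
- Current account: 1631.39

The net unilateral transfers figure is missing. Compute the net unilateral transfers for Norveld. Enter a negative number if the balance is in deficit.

Current account = goods balance + services balance + net primary income + net secondary income
Sum of the known components = 1937.64
Net unilateral transfers = CA - (known components) = 1631.39 - 1937.64 = -306.25

-306.25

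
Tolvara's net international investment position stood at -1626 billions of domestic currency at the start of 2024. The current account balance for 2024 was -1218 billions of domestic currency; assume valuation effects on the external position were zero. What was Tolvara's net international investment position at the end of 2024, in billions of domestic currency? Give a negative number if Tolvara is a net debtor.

-2844

With no valuation effects, change in NIIP = current account = -1218
End-of-year NIIP = -1626 + (-1218) = -2844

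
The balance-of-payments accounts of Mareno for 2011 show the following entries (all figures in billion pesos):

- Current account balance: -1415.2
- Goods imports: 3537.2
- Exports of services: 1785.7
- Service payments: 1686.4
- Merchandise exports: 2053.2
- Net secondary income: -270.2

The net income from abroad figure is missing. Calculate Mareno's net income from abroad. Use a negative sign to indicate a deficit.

239.7

Current account = goods balance + services balance + net primary income + net secondary income
Sum of the known components = -1654.9
Net income from abroad = CA - (known components) = -1415.2 - (-1654.9) = 239.7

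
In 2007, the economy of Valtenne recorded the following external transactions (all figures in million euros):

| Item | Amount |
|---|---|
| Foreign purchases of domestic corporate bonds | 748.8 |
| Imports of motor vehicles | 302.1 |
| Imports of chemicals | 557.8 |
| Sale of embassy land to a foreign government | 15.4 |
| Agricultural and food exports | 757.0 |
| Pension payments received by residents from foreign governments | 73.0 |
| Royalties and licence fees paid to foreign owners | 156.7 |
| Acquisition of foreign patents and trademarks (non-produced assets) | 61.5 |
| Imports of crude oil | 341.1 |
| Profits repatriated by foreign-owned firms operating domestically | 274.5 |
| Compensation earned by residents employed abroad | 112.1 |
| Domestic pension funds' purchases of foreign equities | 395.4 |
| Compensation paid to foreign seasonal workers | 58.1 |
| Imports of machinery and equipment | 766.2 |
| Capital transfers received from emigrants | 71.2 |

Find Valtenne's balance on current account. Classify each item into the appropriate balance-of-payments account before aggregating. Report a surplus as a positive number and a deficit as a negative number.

-1514.4

Goods: -341.1 - 766.2 + 757.0 - 557.8 - 302.1 = -1210.2
Services: -156.7
Primary income: -58.1 + 112.1 - 274.5 = -220.5
Secondary income: 73.0
Current account = (-1210.2) + (-156.7) + (-220.5) + 73.0 = -1514.4
(Excluded from the current account — financial account: foreign purchases of domestic corporate bonds 748.8, domestic pension funds' purchases of foreign equities 395.4; capital account: sale of embassy land to a foreign government 15.4, acquisition of foreign patents and trademarks (non-produced assets) 61.5, capital transfers received from emigrants 71.2.)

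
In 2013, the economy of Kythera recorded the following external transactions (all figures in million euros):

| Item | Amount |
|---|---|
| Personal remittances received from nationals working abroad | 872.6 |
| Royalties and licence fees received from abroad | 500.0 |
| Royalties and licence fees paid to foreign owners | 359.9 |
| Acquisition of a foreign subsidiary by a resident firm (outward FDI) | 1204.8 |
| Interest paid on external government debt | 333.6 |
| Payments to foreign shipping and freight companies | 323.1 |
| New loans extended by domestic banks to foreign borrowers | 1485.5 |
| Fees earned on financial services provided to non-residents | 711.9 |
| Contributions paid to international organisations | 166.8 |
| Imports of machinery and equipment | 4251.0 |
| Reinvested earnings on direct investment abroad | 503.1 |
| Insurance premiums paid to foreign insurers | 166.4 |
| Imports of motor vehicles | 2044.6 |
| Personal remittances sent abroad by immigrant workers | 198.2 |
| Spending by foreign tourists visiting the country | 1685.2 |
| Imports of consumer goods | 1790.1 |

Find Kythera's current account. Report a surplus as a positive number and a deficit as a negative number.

-5360.9

Goods: -4251.0 - 2044.6 - 1790.1 = -8085.7
Services: 500.0 + 711.9 - 166.4 - 359.9 - 323.1 + 1685.2 = 2047.7
Primary income: -333.6 + 503.1 = 169.5
Secondary income: 872.6 - 198.2 - 166.8 = 507.6
Current account = (-8085.7) + 2047.7 + 169.5 + 507.6 = -5360.9
(Excluded from the current account — financial account: acquisition of a foreign subsidiary by a resident firm (outward FDI) 1204.8, new loans extended by domestic banks to foreign borrowers 1485.5.)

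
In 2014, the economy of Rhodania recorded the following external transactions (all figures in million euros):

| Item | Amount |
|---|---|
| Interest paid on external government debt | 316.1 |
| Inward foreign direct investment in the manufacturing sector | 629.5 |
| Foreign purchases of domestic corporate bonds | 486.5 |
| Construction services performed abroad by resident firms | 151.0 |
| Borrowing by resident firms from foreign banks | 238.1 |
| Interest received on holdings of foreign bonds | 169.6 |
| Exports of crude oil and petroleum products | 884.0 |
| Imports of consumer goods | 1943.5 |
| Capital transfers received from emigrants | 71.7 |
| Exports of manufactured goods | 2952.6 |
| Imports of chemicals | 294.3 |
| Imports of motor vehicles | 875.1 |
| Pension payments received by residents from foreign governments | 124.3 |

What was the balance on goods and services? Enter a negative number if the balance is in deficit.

874.7

Goods: -294.3 - 875.1 + 2952.6 + 884.0 - 1943.5 = 723.7
Services: 151.0
Trade balance = 723.7 + 151.0 = 874.7
(Excluded from the trade balance — primary income: interest paid on external government debt 316.1, interest received on holdings of foreign bonds 169.6; financial account: inward foreign direct investment in the manufacturing sector 629.5, foreign purchases of domestic corporate bonds 486.5, borrowing by resident firms from foreign banks 238.1; capital account: capital transfers received from emigrants 71.7; secondary income: pension payments received by residents from foreign governments 124.3.)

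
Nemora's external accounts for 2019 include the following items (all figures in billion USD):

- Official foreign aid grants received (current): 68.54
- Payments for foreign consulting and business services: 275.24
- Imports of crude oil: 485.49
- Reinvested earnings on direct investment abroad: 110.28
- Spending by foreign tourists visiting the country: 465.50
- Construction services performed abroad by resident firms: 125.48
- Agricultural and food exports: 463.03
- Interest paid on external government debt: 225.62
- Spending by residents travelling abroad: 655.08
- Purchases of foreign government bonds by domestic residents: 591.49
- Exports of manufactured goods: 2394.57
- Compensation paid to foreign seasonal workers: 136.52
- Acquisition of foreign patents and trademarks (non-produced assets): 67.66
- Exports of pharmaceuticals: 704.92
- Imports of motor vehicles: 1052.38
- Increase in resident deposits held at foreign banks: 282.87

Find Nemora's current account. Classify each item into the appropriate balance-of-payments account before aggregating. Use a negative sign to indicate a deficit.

1501.99

Goods: -1052.38 + 704.92 + 463.03 - 485.49 + 2394.57 = 2024.65
Services: 465.50 - 275.24 - 655.08 + 125.48 = -339.34
Primary income: -225.62 - 136.52 + 110.28 = -251.86
Secondary income: 68.54
Current account = 2024.65 + (-339.34) + (-251.86) + 68.54 = 1501.99
(Excluded from the current account — financial account: purchases of foreign government bonds by domestic residents 591.49, increase in resident deposits held at foreign banks 282.87; capital account: acquisition of foreign patents and trademarks (non-produced assets) 67.66.)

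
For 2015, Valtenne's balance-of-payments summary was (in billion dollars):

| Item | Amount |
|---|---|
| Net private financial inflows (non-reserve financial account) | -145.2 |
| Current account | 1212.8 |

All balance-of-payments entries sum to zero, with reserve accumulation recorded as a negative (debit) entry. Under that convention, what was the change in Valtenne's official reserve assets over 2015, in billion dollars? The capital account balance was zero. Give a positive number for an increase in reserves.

Official reserve transactions balance = -(1212.8 + (-145.2)) = -1067.6
An accumulation of reserves is recorded as a debit (negative entry), so the change in the stock of reserves is the negative of that balance.
Change in official reserves = -(-1067.6) = 1067.6

1067.6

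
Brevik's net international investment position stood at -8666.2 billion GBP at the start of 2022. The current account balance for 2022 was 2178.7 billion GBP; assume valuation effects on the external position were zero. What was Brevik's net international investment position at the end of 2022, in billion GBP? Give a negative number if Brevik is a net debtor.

With no valuation effects, change in NIIP = current account = 2178.7
End-of-year NIIP = -8666.2 + 2178.7 = -6487.5

-6487.5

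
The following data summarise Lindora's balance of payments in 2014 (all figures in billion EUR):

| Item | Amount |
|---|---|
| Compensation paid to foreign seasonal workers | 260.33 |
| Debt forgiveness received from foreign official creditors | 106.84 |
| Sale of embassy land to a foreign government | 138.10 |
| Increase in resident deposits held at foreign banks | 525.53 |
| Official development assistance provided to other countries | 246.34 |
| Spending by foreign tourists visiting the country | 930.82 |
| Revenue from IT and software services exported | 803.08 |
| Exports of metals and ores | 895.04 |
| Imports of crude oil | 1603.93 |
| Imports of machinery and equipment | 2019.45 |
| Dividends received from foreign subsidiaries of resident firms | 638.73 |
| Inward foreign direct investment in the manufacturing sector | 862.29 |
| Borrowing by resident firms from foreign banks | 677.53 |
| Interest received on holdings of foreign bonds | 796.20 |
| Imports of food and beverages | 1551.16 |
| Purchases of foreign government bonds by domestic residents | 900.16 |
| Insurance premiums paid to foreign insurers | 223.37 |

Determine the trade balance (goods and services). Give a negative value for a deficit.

Goods: 895.04 - 1551.16 - 1603.93 - 2019.45 = -4279.50
Services: 803.08 - 223.37 + 930.82 = 1510.53
Trade balance = -4279.50 + 1510.53 = -2768.97
(Excluded from the trade balance — primary income: compensation paid to foreign seasonal workers 260.33, dividends received from foreign subsidiaries of resident firms 638.73, interest received on holdings of foreign bonds 796.20; capital account: debt forgiveness received from foreign official creditors 106.84, sale of embassy land to a foreign government 138.10; financial account: increase in resident deposits held at foreign banks 525.53, inward foreign direct investment in the manufacturing sector 862.29, borrowing by resident firms from foreign banks 677.53, purchases of foreign government bonds by domestic residents 900.16; secondary income: official development assistance provided to other countries 246.34.)

-2768.97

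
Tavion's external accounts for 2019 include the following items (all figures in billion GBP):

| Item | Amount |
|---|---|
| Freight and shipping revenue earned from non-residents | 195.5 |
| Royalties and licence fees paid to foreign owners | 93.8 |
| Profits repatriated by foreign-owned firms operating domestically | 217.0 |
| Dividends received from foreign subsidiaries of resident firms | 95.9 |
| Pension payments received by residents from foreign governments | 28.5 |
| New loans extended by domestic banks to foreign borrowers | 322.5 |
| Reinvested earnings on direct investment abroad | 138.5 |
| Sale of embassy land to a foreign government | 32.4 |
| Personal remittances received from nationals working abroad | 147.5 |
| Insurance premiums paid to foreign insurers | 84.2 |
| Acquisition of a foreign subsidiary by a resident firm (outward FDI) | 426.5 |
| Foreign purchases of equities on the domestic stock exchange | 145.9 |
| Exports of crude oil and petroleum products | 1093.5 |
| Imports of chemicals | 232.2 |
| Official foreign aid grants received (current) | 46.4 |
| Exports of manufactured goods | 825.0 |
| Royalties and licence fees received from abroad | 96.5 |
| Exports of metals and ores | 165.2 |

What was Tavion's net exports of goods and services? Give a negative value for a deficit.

Goods: 165.2 - 232.2 + 825.0 + 1093.5 = 1851.5
Services: 195.5 + 96.5 - 93.8 - 84.2 = 114.0
Trade balance = 1851.5 + 114.0 = 1965.5
(Excluded from the trade balance — primary income: profits repatriated by foreign-owned firms operating domestically 217.0, dividends received from foreign subsidiaries of resident firms 95.9, reinvested earnings on direct investment abroad 138.5; secondary income: pension payments received by residents from foreign governments 28.5, personal remittances received from nationals working abroad 147.5, official foreign aid grants received (current) 46.4; financial account: new loans extended by domestic banks to foreign borrowers 322.5, acquisition of a foreign subsidiary by a resident firm (outward FDI) 426.5, foreign purchases of equities on the domestic stock exchange 145.9; capital account: sale of embassy land to a foreign government 32.4.)

1965.5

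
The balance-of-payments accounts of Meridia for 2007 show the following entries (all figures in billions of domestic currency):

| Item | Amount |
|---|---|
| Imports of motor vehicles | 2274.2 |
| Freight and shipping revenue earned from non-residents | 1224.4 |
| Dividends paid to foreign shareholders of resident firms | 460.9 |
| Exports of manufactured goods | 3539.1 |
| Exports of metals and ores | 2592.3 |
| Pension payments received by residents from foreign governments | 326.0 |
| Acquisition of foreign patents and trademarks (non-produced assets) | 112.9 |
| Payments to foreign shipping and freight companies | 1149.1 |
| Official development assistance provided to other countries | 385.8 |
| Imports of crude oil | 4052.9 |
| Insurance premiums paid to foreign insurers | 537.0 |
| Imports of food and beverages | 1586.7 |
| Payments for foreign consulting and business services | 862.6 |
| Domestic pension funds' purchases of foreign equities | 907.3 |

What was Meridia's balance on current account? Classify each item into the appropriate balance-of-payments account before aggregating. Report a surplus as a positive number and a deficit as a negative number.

Goods: -4052.9 + 3539.1 - 1586.7 + 2592.3 - 2274.2 = -1782.4
Services: -537.0 + 1224.4 - 862.6 - 1149.1 = -1324.3
Primary income: -460.9
Secondary income: -385.8 + 326.0 = -59.8
Current account = (-1782.4) + (-1324.3) + (-460.9) + (-59.8) = -3627.4
(Excluded from the current account — capital account: acquisition of foreign patents and trademarks (non-produced assets) 112.9; financial account: domestic pension funds' purchases of foreign equities 907.3.)

-3627.4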